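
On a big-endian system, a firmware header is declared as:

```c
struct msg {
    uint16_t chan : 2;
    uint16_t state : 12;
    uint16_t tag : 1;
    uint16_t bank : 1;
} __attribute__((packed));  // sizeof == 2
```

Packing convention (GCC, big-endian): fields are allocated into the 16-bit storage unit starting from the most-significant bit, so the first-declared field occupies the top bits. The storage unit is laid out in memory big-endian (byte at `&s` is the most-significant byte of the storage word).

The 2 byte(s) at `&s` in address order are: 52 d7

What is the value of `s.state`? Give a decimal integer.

1205

[0]=0x52 [1]=0xd7 (big-endian) → word 0x52d7
chan:2 @ bit 14 → (0x52d7>>14)&0x3 = 0x1
state:12 @ bit 2 → (0x52d7>>2)&0xfff = 0x4b5  ←
tag:1 @ bit 1 → (0x52d7>>1)&0x1 = 0x1
bank:1 @ bit 0 → (0x52d7>>0)&0x1 = 0x1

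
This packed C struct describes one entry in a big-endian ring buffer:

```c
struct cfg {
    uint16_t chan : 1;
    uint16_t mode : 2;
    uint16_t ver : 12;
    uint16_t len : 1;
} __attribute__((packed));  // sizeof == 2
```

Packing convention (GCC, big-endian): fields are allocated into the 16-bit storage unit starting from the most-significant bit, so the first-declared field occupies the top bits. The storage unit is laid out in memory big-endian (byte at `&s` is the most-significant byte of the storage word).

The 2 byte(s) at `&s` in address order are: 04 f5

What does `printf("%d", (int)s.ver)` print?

634

[0]=0x04 [1]=0xf5 (big-endian) → word 0x04f5
chan:1 @ bit 15 → (0x04f5>>15)&0x1 = 0x0
mode:2 @ bit 13 → (0x04f5>>13)&0x3 = 0x0
ver:12 @ bit 1 → (0x04f5>>1)&0xfff = 0x27a  ←
len:1 @ bit 0 → (0x04f5>>0)&0x1 = 0x1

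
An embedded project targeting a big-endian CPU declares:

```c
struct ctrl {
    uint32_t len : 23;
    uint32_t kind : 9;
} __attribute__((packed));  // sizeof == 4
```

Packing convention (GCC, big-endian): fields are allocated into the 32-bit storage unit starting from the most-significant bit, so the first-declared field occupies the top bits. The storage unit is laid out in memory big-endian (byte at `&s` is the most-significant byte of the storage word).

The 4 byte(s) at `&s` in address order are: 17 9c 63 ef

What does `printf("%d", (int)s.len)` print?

[0]=0x17 [1]=0x9c [2]=0x63 [3]=0xef (big-endian) → word 0x179c63ef
len [9+:23] = (word>>9) & 0x7fffff = 773681  ←
kind [0+:9] = (word>>0) & 0x1ff = 495

773681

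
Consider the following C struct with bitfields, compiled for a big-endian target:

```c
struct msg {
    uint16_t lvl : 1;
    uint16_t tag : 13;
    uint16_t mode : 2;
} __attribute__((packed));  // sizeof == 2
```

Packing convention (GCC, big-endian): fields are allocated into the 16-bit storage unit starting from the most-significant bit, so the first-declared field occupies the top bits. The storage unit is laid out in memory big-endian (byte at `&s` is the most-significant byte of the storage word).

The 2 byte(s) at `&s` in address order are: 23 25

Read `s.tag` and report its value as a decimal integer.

[0]=0x23 [1]=0x25 (big-endian) → word 0x2325
lvl:1 @ bit 15 → (0x2325>>15)&0x1 = 0x0
tag:13 @ bit 2 → (0x2325>>2)&0x1fff = 0x8c9  ←
mode:2 @ bit 0 → (0x2325>>0)&0x3 = 0x1

2249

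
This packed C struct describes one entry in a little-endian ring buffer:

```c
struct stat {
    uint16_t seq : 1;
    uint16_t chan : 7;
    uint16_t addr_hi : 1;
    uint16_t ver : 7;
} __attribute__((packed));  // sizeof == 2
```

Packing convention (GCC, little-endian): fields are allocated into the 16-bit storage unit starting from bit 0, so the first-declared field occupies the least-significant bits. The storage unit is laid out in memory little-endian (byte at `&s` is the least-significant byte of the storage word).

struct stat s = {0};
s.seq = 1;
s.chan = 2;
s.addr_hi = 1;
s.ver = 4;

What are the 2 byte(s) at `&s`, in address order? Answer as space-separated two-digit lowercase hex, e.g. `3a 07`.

seq (1b) val=1 bits=0x1 at bit 0: 0x0001
chan (7b) val=2 bits=0x2 at bit 1: 0x0005
addr_hi (1b) val=1 bits=0x1 at bit 8: 0x0105
ver (7b) val=4 bits=0x4 at bit 9: 0x0905
word = 0x0905 → little-endian bytes:
  [0]=0x05  [1]=0x09

05 09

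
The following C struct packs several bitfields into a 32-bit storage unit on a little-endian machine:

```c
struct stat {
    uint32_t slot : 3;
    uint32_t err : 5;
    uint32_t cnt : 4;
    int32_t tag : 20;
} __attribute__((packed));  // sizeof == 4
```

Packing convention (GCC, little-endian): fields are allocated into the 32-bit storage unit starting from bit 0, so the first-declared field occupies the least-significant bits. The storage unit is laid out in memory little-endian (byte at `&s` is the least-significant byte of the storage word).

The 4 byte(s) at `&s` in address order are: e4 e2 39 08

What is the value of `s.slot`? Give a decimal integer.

[0]=0xe4 [1]=0xe2 [2]=0x39 [3]=0x08 (little-endian) → word 0x0839e2e4
slot:3 @ bit 0 → (0x0839e2e4>>0)&0x7 = 0x4  ←
err:5 @ bit 3 → (0x0839e2e4>>3)&0x1f = 0x1c
cnt:4 @ bit 8 → (0x0839e2e4>>8)&0xf = 0x2
tag:20 @ bit 12 → (0x0839e2e4>>12)&0xfffff = 0x839e

4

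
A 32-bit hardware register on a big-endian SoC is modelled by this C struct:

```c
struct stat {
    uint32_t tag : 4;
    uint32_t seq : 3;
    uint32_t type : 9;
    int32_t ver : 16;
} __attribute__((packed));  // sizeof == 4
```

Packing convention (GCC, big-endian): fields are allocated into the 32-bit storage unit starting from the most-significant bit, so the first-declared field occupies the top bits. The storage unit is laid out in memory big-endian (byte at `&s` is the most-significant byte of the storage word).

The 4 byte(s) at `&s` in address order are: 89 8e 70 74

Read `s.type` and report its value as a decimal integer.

[0]=0x89 [1]=0x8e [2]=0x70 [3]=0x74 (big-endian) → word 0x898e7074
tag:4 @ bit 28 → (0x898e7074>>28)&0xf = 0x8
seq:3 @ bit 25 → (0x898e7074>>25)&0x7 = 0x4
type:9 @ bit 16 → (0x898e7074>>16)&0x1ff = 0x18e  ←
ver:16 @ bit 0 → (0x898e7074>>0)&0xffff = 0x7074

398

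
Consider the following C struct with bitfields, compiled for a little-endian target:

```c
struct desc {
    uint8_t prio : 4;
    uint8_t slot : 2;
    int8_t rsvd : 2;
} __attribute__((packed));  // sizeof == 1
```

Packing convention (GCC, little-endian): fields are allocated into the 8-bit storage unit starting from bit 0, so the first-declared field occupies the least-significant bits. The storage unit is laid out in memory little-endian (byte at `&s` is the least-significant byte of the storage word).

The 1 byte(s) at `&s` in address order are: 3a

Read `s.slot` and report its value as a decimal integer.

[0]=0x3a (little-endian) → word 0x3a
prio [0+:4] = (word>>0) & 0xf = 10
slot [4+:2] = (word>>4) & 0x3 = 3  ←
rsvd [6+:2] = (word>>6) & 0x3 = 0

3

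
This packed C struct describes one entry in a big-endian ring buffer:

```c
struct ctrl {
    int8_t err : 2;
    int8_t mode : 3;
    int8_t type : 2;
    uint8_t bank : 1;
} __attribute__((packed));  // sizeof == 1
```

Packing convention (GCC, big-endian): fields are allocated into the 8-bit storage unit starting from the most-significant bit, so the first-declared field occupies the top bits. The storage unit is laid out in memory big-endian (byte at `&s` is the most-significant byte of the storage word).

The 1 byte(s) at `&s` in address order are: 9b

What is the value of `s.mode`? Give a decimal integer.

3

[0]=0x9b (big-endian) → word 0x9b
err:2 @ bit 6 → (0x9b>>6)&0x3 = 0x2
mode:3 @ bit 3 → (0x9b>>3)&0x7 = 0x3  ←
type:2 @ bit 1 → (0x9b>>1)&0x3 = 0x1
bank:1 @ bit 0 → (0x9b>>0)&0x1 = 0x1
mode signed 3b, MSB=0: value = 3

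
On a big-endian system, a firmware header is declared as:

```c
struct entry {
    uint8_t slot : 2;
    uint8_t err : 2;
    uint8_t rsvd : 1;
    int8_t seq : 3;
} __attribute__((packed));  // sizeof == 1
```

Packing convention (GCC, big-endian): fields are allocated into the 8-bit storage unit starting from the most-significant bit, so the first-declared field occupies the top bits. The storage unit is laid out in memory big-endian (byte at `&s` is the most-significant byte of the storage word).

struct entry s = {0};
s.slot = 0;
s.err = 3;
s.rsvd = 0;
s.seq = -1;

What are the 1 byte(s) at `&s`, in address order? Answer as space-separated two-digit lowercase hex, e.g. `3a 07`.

37

[6+:2] slot=0 & 0x3 = 0x0; word=0x00
[4+:2] err=3 & 0x3 = 0x3; word=0x30
[3+:1] rsvd=0 & 0x1 = 0x0; word=0x30
[0+:3] seq=-1 & 0x7 = 0x7; word=0x37
word = 0x37 → big-endian bytes:
  [0]=0x37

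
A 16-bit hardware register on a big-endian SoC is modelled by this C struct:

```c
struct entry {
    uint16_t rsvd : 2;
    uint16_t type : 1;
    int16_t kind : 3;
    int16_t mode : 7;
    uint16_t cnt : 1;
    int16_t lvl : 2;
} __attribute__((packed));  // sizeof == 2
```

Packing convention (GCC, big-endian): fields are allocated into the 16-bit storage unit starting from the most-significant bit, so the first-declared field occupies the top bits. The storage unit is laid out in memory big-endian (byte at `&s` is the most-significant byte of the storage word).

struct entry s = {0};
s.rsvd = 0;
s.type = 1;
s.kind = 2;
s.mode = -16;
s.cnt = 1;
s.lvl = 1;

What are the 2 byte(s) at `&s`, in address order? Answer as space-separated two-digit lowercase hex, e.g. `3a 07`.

2b 85

rsvd:2 = 0 → 0x0 << 14 → word 0x0000
type:1 = 1 → 0x1 << 13 → word 0x2000
kind:3 = 2 → 0x2 << 10 → word 0x2800
mode:7 = -16 → 0x70 << 3 → word 0x2b80
cnt:1 = 1 → 0x1 << 2 → word 0x2b84
lvl:2 = 1 → 0x1 << 0 → word 0x2b85
word = 0x2b85 → big-endian bytes:
  [0]=0x2b  [1]=0x85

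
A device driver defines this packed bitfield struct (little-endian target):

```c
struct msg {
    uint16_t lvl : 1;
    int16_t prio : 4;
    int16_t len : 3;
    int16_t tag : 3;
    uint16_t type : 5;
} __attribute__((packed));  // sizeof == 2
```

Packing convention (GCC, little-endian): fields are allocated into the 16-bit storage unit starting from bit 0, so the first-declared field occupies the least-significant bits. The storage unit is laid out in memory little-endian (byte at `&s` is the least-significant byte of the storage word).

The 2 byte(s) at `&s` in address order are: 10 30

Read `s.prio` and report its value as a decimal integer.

[0]=0x10 [1]=0x30 (little-endian) → word 0x3010
lvl:1 @ bit 0 → (0x3010>>0)&0x1 = 0x0
prio:4 @ bit 1 → (0x3010>>1)&0xf = 0x8  ←
len:3 @ bit 5 → (0x3010>>5)&0x7 = 0x0
tag:3 @ bit 8 → (0x3010>>8)&0x7 = 0x0
type:5 @ bit 11 → (0x3010>>11)&0x1f = 0x6
prio signed 4b, MSB=1: 8 - 16 = -8

-8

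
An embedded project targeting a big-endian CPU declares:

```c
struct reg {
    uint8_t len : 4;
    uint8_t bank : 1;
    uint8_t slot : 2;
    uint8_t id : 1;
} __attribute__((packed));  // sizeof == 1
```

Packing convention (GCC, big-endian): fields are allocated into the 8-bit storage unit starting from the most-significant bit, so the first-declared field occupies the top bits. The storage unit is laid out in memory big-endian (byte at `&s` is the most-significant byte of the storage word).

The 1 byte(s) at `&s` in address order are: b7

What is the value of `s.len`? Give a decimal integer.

11

[0]=0xb7 (big-endian) → word 0xb7
len:4 @ bit 4 → (0xb7>>4)&0xf = 0xb  ←
bank:1 @ bit 3 → (0xb7>>3)&0x1 = 0x0
slot:2 @ bit 1 → (0xb7>>1)&0x3 = 0x3
id:1 @ bit 0 → (0xb7>>0)&0x1 = 0x1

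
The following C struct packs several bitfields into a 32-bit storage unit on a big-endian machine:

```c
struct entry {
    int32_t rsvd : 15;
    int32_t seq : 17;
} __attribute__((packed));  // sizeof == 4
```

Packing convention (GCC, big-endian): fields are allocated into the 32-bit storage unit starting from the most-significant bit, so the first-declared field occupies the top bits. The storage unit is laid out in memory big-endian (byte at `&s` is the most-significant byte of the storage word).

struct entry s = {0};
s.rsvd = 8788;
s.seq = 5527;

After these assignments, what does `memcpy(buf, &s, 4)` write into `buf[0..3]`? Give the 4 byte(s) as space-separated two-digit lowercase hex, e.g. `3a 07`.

44 a8 15 97

[17+:15] rsvd=8788 & 0x7fff = 0x2254; word=0x44a80000
[0+:17] seq=5527 & 0x1ffff = 0x1597; word=0x44a81597
word = 0x44a81597 → big-endian bytes:
  [0]=0x44  [1]=0xa8  [2]=0x15  [3]=0x97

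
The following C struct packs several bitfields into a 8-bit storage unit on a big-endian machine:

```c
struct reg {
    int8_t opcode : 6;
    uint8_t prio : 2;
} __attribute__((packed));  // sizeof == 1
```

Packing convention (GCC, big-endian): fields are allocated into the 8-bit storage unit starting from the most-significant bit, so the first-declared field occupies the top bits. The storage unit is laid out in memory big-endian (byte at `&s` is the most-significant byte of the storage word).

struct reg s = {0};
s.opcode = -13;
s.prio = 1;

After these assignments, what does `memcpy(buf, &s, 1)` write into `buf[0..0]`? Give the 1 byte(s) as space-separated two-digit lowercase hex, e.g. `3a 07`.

opcode (6b) val=-13 bits=0x33 at bit 2: 0xcc
prio (2b) val=1 bits=0x1 at bit 0: 0xcd
word = 0xcd → big-endian bytes:
  [0]=0xcd

cd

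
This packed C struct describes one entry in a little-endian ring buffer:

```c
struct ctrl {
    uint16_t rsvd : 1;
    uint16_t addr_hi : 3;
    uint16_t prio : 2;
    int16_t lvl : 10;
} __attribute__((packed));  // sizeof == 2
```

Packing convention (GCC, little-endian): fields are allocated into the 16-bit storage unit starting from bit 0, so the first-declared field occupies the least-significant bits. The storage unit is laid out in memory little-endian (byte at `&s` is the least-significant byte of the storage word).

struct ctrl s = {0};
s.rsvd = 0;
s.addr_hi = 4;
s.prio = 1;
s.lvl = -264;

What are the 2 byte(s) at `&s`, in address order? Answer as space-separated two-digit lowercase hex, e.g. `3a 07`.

[0+:1] rsvd=0 & 0x1 = 0x0; word=0x0000
[1+:3] addr_hi=4 & 0x7 = 0x4; word=0x0008
[4+:2] prio=1 & 0x3 = 0x1; word=0x0018
[6+:10] lvl=-264 & 0x3ff = 0x2f8; word=0xbe18
word = 0xbe18 → little-endian bytes:
  [0]=0x18  [1]=0xbe

18 be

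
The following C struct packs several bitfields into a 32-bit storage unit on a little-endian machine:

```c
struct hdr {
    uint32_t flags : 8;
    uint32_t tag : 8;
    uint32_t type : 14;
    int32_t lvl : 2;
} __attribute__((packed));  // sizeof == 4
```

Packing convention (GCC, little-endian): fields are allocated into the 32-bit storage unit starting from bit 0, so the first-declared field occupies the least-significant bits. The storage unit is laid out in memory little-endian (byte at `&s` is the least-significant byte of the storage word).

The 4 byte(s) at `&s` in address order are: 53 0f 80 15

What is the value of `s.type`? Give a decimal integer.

[0]=0x53 [1]=0x0f [2]=0x80 [3]=0x15 (little-endian) → word 0x15800f53
flags [0+:8] = (word>>0) & 0xff = 83
tag [8+:8] = (word>>8) & 0xff = 15
type [16+:14] = (word>>16) & 0x3fff = 5504  ←
lvl [30+:2] = (word>>30) & 0x3 = 0

5504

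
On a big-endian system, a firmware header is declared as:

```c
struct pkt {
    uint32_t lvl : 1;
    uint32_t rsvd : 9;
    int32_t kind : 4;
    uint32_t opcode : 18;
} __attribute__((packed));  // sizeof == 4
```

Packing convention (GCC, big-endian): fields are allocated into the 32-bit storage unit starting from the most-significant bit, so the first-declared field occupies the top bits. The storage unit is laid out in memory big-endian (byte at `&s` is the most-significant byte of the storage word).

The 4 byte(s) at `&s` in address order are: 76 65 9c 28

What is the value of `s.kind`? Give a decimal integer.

-7

[0]=0x76 [1]=0x65 [2]=0x9c [3]=0x28 (big-endian) → word 0x76659c28
lvl [31+:1] = (word>>31) & 0x1 = 0
rsvd [22+:9] = (word>>22) & 0x1ff = 473
kind [18+:4] = (word>>18) & 0xf = 9  ←
opcode [0+:18] = (word>>0) & 0x3ffff = 105512
kind signed 4b, MSB=1: 9 - 16 = -7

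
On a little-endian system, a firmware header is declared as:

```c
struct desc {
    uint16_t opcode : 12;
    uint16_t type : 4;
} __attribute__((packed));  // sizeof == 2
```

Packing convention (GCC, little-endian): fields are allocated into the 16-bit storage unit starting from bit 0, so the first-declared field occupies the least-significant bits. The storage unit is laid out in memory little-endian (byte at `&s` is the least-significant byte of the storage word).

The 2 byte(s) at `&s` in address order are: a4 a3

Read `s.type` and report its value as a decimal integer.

10

[0]=0xa4 [1]=0xa3 (little-endian) → word 0xa3a4
opcode [0+:12] = (word>>0) & 0xfff = 932
type [12+:4] = (word>>12) & 0xf = 10  ←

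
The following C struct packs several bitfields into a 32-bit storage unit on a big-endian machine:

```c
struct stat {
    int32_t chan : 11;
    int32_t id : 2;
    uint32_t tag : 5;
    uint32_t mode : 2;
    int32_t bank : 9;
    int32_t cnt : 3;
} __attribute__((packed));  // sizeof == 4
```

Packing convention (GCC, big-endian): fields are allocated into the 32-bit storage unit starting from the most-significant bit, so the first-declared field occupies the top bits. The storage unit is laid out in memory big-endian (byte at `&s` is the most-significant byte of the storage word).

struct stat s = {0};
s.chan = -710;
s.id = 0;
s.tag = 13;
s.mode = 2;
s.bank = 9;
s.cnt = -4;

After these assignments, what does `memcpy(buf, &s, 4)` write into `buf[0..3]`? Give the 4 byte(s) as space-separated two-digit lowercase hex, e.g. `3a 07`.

chan (11b) val=-710 bits=0x53a at bit 21: 0xa7400000
id (2b) val=0 bits=0x0 at bit 19: 0xa7400000
tag (5b) val=13 bits=0xd at bit 14: 0xa7434000
mode (2b) val=2 bits=0x2 at bit 12: 0xa7436000
bank (9b) val=9 bits=0x9 at bit 3: 0xa7436048
cnt (3b) val=-4 bits=0x4 at bit 0: 0xa743604c
word = 0xa743604c → big-endian bytes:
  [0]=0xa7  [1]=0x43  [2]=0x60  [3]=0x4c

a7 43 60 4c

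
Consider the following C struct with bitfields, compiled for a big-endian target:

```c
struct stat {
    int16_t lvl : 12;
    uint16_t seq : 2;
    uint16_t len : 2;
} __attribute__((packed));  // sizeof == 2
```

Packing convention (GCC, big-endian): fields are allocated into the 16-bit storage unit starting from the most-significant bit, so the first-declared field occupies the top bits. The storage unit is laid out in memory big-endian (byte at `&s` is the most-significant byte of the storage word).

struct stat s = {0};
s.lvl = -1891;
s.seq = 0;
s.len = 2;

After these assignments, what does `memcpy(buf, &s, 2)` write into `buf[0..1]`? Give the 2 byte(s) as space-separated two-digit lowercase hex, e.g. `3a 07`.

[4+:12] lvl=-1891 & 0xfff = 0x89d; word=0x89d0
[2+:2] seq=0 & 0x3 = 0x0; word=0x89d0
[0+:2] len=2 & 0x3 = 0x2; word=0x89d2
word = 0x89d2 → big-endian bytes:
  [0]=0x89  [1]=0xd2

89 d2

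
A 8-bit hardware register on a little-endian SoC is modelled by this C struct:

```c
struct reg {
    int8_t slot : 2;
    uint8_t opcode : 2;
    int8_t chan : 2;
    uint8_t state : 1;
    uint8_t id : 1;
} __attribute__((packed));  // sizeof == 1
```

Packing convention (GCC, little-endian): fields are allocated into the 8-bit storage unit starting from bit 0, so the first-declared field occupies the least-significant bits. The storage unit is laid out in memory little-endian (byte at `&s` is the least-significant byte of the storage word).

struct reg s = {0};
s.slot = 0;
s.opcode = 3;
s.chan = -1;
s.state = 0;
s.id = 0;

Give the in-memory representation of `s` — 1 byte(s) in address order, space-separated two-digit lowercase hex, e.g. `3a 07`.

[0+:2] slot=0 & 0x3 = 0x0; word=0x00
[2+:2] opcode=3 & 0x3 = 0x3; word=0x0c
[4+:2] chan=-1 & 0x3 = 0x3; word=0x3c
[6+:1] state=0 & 0x1 = 0x0; word=0x3c
[7+:1] id=0 & 0x1 = 0x0; word=0x3c
word = 0x3c → little-endian bytes:
  [0]=0x3c

3c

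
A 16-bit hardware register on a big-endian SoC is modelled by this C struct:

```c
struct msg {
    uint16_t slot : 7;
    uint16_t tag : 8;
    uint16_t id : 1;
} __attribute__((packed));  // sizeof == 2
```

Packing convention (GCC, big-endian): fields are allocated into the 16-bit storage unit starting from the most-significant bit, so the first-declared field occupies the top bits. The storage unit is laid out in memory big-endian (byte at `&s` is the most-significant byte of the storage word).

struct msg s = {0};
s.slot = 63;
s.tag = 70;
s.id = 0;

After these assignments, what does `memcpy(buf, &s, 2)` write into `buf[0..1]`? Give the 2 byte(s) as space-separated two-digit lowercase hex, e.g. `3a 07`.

slot:7 = 63 → 0x3f << 9 → word 0x7e00
tag:8 = 70 → 0x46 << 1 → word 0x7e8c
id:1 = 0 → 0x0 << 0 → word 0x7e8c
word = 0x7e8c → big-endian bytes:
  [0]=0x7e  [1]=0x8c

7e 8c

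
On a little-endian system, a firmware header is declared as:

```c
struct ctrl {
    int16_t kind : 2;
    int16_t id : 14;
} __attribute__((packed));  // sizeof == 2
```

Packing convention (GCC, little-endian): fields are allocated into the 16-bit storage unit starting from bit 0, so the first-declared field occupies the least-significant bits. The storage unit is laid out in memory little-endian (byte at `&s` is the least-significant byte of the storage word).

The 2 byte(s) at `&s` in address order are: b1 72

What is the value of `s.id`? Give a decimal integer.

[0]=0xb1 [1]=0x72 (little-endian) → word 0x72b1
kind [0+:2] = (word>>0) & 0x3 = 1
id [2+:14] = (word>>2) & 0x3fff = 7340  ←
id signed 14b, MSB=0: value = 7340

7340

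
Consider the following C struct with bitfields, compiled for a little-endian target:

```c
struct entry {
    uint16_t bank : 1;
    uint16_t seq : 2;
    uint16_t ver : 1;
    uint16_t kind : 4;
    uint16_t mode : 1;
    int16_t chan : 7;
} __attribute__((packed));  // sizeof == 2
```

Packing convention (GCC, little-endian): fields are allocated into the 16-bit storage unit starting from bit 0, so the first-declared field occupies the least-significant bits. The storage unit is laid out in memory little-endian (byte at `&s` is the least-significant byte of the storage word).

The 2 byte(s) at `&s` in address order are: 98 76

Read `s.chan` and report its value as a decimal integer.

[0]=0x98 [1]=0x76 (little-endian) → word 0x7698
bank:1 @ bit 0 → (0x7698>>0)&0x1 = 0x0
seq:2 @ bit 1 → (0x7698>>1)&0x3 = 0x0
ver:1 @ bit 3 → (0x7698>>3)&0x1 = 0x1
kind:4 @ bit 4 → (0x7698>>4)&0xf = 0x9
mode:1 @ bit 8 → (0x7698>>8)&0x1 = 0x0
chan:7 @ bit 9 → (0x7698>>9)&0x7f = 0x3b  ←
chan signed 7b, MSB=0: value = 59

59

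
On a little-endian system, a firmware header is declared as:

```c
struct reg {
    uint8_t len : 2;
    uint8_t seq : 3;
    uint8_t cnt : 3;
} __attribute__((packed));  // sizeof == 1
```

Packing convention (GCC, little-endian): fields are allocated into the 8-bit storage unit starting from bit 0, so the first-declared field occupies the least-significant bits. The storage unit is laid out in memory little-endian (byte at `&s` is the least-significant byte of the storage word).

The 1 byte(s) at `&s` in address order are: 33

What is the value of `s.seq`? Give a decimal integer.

4

[0]=0x33 (little-endian) → word 0x33
len [0+:2] = (word>>0) & 0x3 = 3
seq [2+:3] = (word>>2) & 0x7 = 4  ←
cnt [5+:3] = (word>>5) & 0x7 = 1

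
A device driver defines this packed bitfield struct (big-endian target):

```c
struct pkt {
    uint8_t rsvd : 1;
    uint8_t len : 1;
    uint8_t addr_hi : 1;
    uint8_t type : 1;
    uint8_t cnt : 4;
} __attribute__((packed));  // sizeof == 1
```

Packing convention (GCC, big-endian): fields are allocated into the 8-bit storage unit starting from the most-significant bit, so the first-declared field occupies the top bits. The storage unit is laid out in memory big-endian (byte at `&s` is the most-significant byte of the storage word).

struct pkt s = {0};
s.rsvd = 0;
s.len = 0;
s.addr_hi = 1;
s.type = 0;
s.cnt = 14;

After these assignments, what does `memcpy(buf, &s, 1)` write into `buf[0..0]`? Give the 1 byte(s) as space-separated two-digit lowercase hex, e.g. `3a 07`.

2e

rsvd:1 = 0 → 0x0 << 7 → word 0x00
len:1 = 0 → 0x0 << 6 → word 0x00
addr_hi:1 = 1 → 0x1 << 5 → word 0x20
type:1 = 0 → 0x0 << 4 → word 0x20
cnt:4 = 14 → 0xe << 0 → word 0x2e
word = 0x2e → big-endian bytes:
  [0]=0x2e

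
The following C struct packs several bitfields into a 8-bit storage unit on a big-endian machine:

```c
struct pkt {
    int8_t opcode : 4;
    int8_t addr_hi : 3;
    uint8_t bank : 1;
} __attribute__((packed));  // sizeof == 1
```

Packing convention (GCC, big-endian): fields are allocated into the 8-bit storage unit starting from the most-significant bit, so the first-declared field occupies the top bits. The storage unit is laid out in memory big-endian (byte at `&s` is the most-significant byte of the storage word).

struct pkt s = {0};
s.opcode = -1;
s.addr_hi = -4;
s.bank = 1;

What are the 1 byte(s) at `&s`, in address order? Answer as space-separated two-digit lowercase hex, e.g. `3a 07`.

[4+:4] opcode=-1 & 0xf = 0xf; word=0xf0
[1+:3] addr_hi=-4 & 0x7 = 0x4; word=0xf8
[0+:1] bank=1 & 0x1 = 0x1; word=0xf9
word = 0xf9 → big-endian bytes:
  [0]=0xf9

f9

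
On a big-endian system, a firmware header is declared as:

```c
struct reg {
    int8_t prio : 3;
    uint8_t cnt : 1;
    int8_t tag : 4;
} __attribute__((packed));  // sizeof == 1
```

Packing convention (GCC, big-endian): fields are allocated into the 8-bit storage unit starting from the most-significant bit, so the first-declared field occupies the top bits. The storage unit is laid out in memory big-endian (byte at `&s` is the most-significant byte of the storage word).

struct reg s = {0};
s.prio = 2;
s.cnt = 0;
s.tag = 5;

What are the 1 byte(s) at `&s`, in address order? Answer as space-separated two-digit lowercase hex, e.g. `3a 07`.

45

prio:3 = 2 → 0x2 << 5 → word 0x40
cnt:1 = 0 → 0x0 << 4 → word 0x40
tag:4 = 5 → 0x5 << 0 → word 0x45
word = 0x45 → big-endian bytes:
  [0]=0x45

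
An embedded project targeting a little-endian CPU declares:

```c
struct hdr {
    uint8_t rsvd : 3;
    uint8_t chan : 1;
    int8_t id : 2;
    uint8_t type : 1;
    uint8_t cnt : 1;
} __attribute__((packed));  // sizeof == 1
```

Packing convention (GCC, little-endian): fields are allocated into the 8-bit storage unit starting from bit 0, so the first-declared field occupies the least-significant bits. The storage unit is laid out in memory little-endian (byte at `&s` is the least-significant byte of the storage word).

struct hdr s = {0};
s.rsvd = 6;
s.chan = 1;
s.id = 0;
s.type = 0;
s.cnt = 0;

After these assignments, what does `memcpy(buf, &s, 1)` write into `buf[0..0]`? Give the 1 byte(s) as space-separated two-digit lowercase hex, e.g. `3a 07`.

[0+:3] rsvd=6 & 0x7 = 0x6; word=0x06
[3+:1] chan=1 & 0x1 = 0x1; word=0x0e
[4+:2] id=0 & 0x3 = 0x0; word=0x0e
[6+:1] type=0 & 0x1 = 0x0; word=0x0e
[7+:1] cnt=0 & 0x1 = 0x0; word=0x0e
word = 0x0e → little-endian bytes:
  [0]=0x0e

0e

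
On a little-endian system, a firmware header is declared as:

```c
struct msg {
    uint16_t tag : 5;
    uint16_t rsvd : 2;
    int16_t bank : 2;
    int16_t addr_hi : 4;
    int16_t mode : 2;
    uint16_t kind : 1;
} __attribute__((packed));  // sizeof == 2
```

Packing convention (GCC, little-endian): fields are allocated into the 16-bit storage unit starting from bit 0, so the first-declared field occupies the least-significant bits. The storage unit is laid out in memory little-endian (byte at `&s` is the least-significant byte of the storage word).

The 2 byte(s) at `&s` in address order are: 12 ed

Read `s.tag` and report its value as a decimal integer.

18

[0]=0x12 [1]=0xed (little-endian) → word 0xed12
tag [0+:5] = (word>>0) & 0x1f = 18  ←
rsvd [5+:2] = (word>>5) & 0x3 = 0
bank [7+:2] = (word>>7) & 0x3 = 2
addr_hi [9+:4] = (word>>9) & 0xf = 6
mode [13+:2] = (word>>13) & 0x3 = 3
kind [15+:1] = (word>>15) & 0x1 = 1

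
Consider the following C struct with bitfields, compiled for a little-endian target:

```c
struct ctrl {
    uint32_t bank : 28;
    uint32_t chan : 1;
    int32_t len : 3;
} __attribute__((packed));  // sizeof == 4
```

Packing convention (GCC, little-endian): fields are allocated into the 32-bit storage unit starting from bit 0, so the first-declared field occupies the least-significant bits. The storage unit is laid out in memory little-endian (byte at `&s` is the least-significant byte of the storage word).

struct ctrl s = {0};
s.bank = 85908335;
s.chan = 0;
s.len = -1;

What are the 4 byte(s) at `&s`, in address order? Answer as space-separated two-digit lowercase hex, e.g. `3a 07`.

6f db 1e e5

bank (28b) val=85908335 bits=0x51edb6f at bit 0: 0x051edb6f
chan (1b) val=0 bits=0x0 at bit 28: 0x051edb6f
len (3b) val=-1 bits=0x7 at bit 29: 0xe51edb6f
word = 0xe51edb6f → little-endian bytes:
  [0]=0x6f  [1]=0xdb  [2]=0x1e  [3]=0xe5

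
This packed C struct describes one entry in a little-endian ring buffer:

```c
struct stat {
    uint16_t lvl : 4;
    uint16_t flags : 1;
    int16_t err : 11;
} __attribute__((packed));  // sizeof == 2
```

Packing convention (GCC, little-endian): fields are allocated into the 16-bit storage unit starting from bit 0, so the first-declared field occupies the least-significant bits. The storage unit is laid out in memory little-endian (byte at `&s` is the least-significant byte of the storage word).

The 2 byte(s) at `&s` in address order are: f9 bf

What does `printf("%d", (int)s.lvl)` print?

9

[0]=0xf9 [1]=0xbf (little-endian) → word 0xbff9
lvl:4 @ bit 0 → (0xbff9>>0)&0xf = 0x9  ←
flags:1 @ bit 4 → (0xbff9>>4)&0x1 = 0x1
err:11 @ bit 5 → (0xbff9>>5)&0x7ff = 0x5ff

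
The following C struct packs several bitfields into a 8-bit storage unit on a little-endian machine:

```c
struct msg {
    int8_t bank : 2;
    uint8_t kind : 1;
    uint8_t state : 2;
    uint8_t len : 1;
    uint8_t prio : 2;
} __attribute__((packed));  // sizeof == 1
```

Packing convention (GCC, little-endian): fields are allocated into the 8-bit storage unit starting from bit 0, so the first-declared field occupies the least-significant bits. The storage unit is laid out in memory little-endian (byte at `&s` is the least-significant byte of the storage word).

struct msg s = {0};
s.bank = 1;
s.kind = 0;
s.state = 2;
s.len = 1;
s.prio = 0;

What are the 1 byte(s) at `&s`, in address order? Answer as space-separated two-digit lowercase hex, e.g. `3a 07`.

bank:2 = 1 → 0x1 << 0 → word 0x01
kind:1 = 0 → 0x0 << 2 → word 0x01
state:2 = 2 → 0x2 << 3 → word 0x11
len:1 = 1 → 0x1 << 5 → word 0x31
prio:2 = 0 → 0x0 << 6 → word 0x31
word = 0x31 → little-endian bytes:
  [0]=0x31

31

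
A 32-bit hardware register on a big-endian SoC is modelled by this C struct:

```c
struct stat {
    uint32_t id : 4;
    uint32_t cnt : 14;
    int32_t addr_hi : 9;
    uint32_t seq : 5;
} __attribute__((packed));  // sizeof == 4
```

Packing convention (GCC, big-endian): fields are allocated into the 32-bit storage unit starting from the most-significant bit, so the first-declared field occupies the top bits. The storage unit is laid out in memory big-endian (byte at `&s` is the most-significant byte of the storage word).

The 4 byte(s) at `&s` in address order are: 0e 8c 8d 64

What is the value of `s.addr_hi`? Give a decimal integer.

[0]=0x0e [1]=0x8c [2]=0x8d [3]=0x64 (big-endian) → word 0x0e8c8d64
id [28+:4] = (word>>28) & 0xf = 0
cnt [14+:14] = (word>>14) & 0x3fff = 14898
addr_hi [5+:9] = (word>>5) & 0x1ff = 107  ←
seq [0+:5] = (word>>0) & 0x1f = 4
addr_hi signed 9b, MSB=0: value = 107

107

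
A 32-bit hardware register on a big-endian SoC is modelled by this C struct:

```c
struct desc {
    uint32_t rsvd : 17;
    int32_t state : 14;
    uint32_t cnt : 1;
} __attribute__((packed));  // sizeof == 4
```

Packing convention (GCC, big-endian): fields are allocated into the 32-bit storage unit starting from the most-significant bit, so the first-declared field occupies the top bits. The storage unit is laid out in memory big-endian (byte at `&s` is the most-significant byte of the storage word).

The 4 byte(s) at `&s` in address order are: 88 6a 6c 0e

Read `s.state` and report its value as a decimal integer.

-2553

[0]=0x88 [1]=0x6a [2]=0x6c [3]=0x0e (big-endian) → word 0x886a6c0e
rsvd:17 @ bit 15 → (0x886a6c0e>>15)&0x1ffff = 0x110d4
state:14 @ bit 1 → (0x886a6c0e>>1)&0x3fff = 0x3607  ←
cnt:1 @ bit 0 → (0x886a6c0e>>0)&0x1 = 0x0
state signed 14b, MSB=1: 13831 - 16384 = -2553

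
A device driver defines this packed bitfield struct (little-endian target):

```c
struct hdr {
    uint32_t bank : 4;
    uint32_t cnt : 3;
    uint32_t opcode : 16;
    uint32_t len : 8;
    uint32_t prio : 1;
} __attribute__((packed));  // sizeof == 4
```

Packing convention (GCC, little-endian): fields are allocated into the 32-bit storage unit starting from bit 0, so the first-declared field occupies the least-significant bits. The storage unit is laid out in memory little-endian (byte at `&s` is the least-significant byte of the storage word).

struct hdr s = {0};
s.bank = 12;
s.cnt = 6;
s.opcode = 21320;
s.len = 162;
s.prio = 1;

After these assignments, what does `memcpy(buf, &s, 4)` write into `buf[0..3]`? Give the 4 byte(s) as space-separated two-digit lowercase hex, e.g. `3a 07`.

6c a4 29 d1

bank:4 = 12 → 0xc << 0 → word 0x0000000c
cnt:3 = 6 → 0x6 << 4 → word 0x0000006c
opcode:16 = 21320 → 0x5348 << 7 → word 0x0029a46c
len:8 = 162 → 0xa2 << 23 → word 0x5129a46c
prio:1 = 1 → 0x1 << 31 → word 0xd129a46c
word = 0xd129a46c → little-endian bytes:
  [0]=0x6c  [1]=0xa4  [2]=0x29  [3]=0xd1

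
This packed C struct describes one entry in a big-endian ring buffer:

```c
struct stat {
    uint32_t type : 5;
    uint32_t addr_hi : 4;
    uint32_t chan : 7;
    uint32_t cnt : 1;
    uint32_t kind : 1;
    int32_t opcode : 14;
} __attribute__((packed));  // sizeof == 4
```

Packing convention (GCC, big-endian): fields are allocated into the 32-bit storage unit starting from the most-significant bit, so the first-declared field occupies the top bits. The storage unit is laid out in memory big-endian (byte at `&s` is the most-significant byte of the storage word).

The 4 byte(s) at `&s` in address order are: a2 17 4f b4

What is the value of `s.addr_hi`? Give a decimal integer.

4

[0]=0xa2 [1]=0x17 [2]=0x4f [3]=0xb4 (big-endian) → word 0xa2174fb4
type:5 @ bit 27 → (0xa2174fb4>>27)&0x1f = 0x14
addr_hi:4 @ bit 23 → (0xa2174fb4>>23)&0xf = 0x4  ←
chan:7 @ bit 16 → (0xa2174fb4>>16)&0x7f = 0x17
cnt:1 @ bit 15 → (0xa2174fb4>>15)&0x1 = 0x0
kind:1 @ bit 14 → (0xa2174fb4>>14)&0x1 = 0x1
opcode:14 @ bit 0 → (0xa2174fb4>>0)&0x3fff = 0xfb4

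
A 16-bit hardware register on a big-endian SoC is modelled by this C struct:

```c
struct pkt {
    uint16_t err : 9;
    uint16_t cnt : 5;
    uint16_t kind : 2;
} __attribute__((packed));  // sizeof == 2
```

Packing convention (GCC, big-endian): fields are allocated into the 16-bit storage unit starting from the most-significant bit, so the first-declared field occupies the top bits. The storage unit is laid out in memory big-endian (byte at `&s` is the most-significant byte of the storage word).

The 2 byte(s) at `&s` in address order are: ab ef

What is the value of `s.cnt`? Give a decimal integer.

[0]=0xab [1]=0xef (big-endian) → word 0xabef
err [7+:9] = (word>>7) & 0x1ff = 343
cnt [2+:5] = (word>>2) & 0x1f = 27  ←
kind [0+:2] = (word>>0) & 0x3 = 3

27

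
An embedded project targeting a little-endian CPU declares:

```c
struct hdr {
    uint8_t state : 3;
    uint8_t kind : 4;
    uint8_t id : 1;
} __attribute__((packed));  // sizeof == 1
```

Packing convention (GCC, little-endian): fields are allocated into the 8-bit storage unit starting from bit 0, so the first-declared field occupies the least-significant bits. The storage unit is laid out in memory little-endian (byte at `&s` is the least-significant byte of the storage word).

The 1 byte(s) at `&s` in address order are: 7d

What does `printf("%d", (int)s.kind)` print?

15

[0]=0x7d (little-endian) → word 0x7d
state [0+:3] = (word>>0) & 0x7 = 5
kind [3+:4] = (word>>3) & 0xf = 15  ←
id [7+:1] = (word>>7) & 0x1 = 0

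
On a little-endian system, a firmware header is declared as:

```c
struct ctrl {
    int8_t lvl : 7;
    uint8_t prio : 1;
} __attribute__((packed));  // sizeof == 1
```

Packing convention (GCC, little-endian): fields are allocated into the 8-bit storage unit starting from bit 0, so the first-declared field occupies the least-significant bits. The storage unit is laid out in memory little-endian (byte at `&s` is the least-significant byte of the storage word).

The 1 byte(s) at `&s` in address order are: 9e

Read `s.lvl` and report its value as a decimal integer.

[0]=0x9e (little-endian) → word 0x9e
lvl:7 @ bit 0 → (0x9e>>0)&0x7f = 0x1e  ←
prio:1 @ bit 7 → (0x9e>>7)&0x1 = 0x1
lvl signed 7b, MSB=0: value = 30

30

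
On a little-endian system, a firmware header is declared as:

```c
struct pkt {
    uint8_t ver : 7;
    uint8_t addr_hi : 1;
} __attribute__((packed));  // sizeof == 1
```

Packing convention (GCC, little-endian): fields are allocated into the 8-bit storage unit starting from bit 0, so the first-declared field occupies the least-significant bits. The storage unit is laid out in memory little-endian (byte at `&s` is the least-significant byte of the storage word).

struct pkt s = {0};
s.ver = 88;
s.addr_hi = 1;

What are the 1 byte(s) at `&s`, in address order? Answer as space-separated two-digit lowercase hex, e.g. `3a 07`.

d8

[0+:7] ver=88 & 0x7f = 0x58; word=0x58
[7+:1] addr_hi=1 & 0x1 = 0x1; word=0xd8
word = 0xd8 → little-endian bytes:
  [0]=0xd8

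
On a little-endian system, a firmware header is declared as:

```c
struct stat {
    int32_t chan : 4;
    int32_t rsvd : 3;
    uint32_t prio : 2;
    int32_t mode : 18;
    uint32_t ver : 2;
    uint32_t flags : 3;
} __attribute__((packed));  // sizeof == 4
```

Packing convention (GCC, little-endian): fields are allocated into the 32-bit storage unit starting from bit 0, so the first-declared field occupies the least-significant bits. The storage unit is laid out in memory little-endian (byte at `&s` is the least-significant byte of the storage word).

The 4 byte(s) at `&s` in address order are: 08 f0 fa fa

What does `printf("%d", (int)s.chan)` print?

-8

[0]=0x08 [1]=0xf0 [2]=0xfa [3]=0xfa (little-endian) → word 0xfafaf008
chan:4 @ bit 0 → (0xfafaf008>>0)&0xf = 0x8  ←
rsvd:3 @ bit 4 → (0xfafaf008>>4)&0x7 = 0x0
prio:2 @ bit 7 → (0xfafaf008>>7)&0x3 = 0x0
mode:18 @ bit 9 → (0xfafaf008>>9)&0x3ffff = 0x17d78
ver:2 @ bit 27 → (0xfafaf008>>27)&0x3 = 0x3
flags:3 @ bit 29 → (0xfafaf008>>29)&0x7 = 0x7
chan signed 4b, MSB=1: 8 - 16 = -8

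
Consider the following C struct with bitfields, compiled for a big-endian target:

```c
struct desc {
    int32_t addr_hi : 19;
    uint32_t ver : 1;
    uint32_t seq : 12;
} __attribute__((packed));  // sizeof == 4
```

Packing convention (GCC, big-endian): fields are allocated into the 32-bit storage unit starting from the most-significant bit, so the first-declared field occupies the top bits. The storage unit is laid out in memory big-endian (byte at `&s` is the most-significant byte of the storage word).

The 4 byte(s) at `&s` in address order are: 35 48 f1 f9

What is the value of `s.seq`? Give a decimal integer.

[0]=0x35 [1]=0x48 [2]=0xf1 [3]=0xf9 (big-endian) → word 0x3548f1f9
addr_hi:19 @ bit 13 → (0x3548f1f9>>13)&0x7ffff = 0x1aa47
ver:1 @ bit 12 → (0x3548f1f9>>12)&0x1 = 0x1
seq:12 @ bit 0 → (0x3548f1f9>>0)&0xfff = 0x1f9  ←

505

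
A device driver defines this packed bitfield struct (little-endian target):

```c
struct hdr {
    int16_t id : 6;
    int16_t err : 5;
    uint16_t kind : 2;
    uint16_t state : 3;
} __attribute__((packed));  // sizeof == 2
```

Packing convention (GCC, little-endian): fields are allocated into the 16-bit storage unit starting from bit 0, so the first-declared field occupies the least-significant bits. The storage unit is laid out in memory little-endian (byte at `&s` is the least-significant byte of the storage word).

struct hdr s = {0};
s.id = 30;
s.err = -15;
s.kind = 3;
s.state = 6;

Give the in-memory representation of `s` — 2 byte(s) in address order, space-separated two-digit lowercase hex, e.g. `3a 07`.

5e dc

[0+:6] id=30 & 0x3f = 0x1e; word=0x001e
[6+:5] err=-15 & 0x1f = 0x11; word=0x045e
[11+:2] kind=3 & 0x3 = 0x3; word=0x1c5e
[13+:3] state=6 & 0x7 = 0x6; word=0xdc5e
word = 0xdc5e → little-endian bytes:
  [0]=0x5e  [1]=0xdc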